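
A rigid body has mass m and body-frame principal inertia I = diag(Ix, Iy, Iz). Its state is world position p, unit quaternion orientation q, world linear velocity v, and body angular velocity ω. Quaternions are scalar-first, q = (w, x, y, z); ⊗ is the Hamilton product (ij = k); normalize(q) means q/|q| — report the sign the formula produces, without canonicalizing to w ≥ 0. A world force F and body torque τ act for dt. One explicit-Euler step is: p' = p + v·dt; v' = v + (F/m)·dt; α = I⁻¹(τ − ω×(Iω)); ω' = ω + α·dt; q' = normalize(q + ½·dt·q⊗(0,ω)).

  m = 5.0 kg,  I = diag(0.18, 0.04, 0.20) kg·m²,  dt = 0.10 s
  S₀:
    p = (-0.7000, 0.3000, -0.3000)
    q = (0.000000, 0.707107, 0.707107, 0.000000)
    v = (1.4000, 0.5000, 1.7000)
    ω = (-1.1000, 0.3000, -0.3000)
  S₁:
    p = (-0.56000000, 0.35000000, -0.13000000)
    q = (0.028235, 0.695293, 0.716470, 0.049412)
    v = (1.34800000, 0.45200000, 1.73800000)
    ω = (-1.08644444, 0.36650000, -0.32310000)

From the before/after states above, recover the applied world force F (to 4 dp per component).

F = (-2.6000, -2.4000, 1.9000)

velocity change Δv = (-0.05200000, -0.04800000, 0.03800000)
m·(v₁−v₀)/dt = (-2.6000, -2.4000, 1.9000)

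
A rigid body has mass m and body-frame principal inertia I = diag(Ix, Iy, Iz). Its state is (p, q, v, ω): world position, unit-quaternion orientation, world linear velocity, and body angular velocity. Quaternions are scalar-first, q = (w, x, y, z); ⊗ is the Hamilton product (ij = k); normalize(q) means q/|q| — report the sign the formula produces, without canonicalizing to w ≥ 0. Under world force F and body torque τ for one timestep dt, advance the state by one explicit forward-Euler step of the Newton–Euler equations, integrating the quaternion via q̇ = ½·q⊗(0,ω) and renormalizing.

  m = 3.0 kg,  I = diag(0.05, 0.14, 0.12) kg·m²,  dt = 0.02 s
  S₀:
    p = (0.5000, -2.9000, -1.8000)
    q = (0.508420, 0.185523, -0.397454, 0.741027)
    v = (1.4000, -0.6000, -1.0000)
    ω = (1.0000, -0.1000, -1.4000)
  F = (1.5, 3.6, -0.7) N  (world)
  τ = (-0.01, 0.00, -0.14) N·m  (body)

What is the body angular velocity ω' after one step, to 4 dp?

ω×(Iω) gyroscopic = (-0.0028, 0.0980, -0.0090)
α = I⁻¹(τ − ω×Iω) = (-0.1440, -0.7000, -1.0917)
new body rate ω' = (0.9971, -0.1140, -1.4218)

ω' = (0.9971, -0.1140, -1.4218)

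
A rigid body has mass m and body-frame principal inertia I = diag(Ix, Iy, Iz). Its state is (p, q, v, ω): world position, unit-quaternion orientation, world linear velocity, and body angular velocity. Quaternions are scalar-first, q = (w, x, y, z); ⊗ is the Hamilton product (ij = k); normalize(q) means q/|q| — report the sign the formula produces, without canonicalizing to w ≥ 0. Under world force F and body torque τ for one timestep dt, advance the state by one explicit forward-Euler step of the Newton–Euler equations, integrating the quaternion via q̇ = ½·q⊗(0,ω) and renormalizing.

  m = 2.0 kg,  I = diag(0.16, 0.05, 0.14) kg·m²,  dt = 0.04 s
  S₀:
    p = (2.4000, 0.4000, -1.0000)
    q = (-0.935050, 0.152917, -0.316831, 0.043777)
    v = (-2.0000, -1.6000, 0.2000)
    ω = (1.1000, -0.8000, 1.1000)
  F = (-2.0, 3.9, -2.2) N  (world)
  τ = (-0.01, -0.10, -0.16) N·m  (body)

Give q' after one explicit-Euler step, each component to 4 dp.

q' = (-0.9439, 0.1260, -0.3041, 0.0277)

q⊗(0,ω) = (-0.4698282, -1.3420475, 0.6279860, -0.8023745)
q + ½dt·q⊗(0,ω), renormalized = (-0.9439, 0.1260, -0.3041, 0.0277)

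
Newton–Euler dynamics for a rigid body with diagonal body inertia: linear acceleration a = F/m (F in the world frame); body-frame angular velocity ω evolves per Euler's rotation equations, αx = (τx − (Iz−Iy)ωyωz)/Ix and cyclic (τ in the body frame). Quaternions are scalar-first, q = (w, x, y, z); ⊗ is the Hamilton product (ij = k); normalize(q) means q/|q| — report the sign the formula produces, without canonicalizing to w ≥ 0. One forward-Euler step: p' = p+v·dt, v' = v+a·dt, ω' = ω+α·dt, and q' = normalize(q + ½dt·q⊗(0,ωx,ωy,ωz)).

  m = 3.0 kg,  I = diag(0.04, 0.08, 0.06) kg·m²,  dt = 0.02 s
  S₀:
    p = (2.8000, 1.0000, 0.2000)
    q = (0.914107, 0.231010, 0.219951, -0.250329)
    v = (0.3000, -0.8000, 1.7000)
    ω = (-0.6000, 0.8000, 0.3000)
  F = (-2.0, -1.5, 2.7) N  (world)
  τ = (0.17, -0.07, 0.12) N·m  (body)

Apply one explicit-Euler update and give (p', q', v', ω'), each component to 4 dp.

new position p' = (2.8060, 0.9840, 0.2340)
v' = v + a·dt = (0.2867, -0.8100, 1.7180)
precession coupling ω×(Iω) = (-0.0048, 0.0036, -0.0192)
α = I⁻¹(τ − ω×Iω) = (4.3700, -0.9200, 2.3200)
ω + α·dt = (-0.5126, 0.7816, 0.3464)
2q̇ = q⊗(0,ω) = (0.0377439, -0.2822157, 0.8121800, 0.5910107)
updated quaternion q' = (0.9144, 0.2282, 0.2281, -0.2444)

p' = (2.8060, 0.9840, 0.2340)
q' = (0.9144, 0.2282, 0.2281, -0.2444)
v' = (0.2867, -0.8100, 1.7180)
ω' = (-0.5126, 0.7816, 0.3464)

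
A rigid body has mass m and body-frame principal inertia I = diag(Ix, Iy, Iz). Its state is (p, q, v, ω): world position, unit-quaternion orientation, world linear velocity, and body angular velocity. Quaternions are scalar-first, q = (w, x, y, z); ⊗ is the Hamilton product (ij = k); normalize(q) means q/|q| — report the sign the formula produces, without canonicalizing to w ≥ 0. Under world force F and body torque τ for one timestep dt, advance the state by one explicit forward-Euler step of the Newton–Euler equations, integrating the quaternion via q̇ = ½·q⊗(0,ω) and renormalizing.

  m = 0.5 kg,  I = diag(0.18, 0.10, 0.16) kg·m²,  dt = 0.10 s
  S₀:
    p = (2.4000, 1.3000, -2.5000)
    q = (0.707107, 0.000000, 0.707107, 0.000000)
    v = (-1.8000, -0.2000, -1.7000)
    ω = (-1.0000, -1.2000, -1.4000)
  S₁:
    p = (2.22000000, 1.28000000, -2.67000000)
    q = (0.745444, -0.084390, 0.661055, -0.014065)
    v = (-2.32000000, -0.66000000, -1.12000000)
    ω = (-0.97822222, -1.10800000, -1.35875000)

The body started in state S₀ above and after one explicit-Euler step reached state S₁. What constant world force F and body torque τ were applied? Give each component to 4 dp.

F = (-2.6000, -2.3000, 2.9000)
τ = (0.1400, 0.1200, -0.0300)

velocity change Δv = (-0.52000000, -0.46000000, 0.58000000)
applied force F = (-2.6000, -2.3000, 2.9000)
Δω = ω₁−ω₀ = (0.02177778, 0.09200000, 0.04125000)
gyro term ω₀×Iω₀ = (0.1008, 0.0280, -0.0960)
I·α + gyro = (0.1400, 0.1200, -0.0300)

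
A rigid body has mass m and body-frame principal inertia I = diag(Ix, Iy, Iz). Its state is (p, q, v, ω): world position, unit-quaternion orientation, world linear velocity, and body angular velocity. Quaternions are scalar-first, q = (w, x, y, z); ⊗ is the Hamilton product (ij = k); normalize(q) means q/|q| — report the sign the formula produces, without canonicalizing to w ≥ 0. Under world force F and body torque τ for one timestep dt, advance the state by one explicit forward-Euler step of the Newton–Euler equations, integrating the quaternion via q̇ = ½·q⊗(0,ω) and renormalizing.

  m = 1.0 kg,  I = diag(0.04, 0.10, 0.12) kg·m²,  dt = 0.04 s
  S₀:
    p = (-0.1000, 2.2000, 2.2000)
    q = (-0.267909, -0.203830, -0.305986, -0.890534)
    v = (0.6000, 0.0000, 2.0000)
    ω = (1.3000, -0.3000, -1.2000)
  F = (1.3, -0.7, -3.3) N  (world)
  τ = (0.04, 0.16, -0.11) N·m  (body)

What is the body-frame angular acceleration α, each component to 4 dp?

precession coupling ω×(Iω) = (0.0072, 0.1248, -0.0234)
(τ − ω×Iω)/I = (0.8200, 0.3520, -0.7217)

α = (0.8200, 0.3520, -0.7217)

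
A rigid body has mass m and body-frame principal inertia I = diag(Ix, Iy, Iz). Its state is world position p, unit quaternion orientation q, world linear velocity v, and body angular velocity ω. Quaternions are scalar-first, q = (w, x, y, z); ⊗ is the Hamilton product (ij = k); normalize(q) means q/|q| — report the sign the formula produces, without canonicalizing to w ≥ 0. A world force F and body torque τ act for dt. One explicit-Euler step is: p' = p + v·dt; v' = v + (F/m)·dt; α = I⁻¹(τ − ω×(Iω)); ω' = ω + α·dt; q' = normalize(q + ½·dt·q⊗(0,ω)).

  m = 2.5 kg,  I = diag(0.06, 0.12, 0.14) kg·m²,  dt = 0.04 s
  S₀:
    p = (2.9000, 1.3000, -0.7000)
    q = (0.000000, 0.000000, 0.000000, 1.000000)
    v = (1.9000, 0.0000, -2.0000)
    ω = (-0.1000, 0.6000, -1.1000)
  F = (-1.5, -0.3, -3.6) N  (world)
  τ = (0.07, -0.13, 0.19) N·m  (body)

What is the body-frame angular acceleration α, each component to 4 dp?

α = (1.3867, -1.0100, 1.3829)

gyro term ω×Iω = (-0.0132, -0.0088, -0.0036)
α = I⁻¹(τ − ω×Iω) = (1.3867, -1.0100, 1.3829)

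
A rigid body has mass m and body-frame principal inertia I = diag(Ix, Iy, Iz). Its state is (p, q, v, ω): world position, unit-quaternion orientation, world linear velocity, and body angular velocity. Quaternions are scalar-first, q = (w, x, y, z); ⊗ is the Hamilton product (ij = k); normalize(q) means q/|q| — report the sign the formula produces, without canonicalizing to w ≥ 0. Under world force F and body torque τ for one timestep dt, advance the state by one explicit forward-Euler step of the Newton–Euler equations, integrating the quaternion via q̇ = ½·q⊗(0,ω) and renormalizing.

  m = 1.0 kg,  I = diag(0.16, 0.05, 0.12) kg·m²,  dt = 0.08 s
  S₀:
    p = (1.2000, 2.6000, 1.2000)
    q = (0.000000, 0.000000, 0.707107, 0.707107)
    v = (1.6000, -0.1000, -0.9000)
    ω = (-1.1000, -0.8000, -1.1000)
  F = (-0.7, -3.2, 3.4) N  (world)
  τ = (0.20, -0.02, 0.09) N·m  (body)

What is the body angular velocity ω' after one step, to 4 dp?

ω' = (-1.0308, -0.9094, -0.9755)

α = I⁻¹(τ − ω×Iω) = (0.8650, -1.3680, 1.5567)
ω' = ω + α·dt = (-1.0308, -0.9094, -0.9755)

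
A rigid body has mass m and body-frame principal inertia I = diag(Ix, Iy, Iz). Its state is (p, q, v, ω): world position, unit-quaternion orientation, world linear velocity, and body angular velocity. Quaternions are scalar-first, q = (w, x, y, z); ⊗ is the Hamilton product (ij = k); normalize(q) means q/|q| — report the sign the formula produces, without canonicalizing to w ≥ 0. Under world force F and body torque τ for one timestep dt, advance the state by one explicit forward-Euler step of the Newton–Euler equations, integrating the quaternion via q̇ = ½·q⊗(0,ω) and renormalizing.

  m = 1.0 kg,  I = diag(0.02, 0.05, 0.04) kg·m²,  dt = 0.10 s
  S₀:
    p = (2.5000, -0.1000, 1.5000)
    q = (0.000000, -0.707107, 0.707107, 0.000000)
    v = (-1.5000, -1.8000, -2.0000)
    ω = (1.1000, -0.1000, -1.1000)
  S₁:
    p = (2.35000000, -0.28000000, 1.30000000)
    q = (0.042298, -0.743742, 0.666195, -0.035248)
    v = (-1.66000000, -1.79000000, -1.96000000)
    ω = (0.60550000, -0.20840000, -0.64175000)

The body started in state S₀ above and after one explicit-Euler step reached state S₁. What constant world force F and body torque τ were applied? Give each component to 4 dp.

F = (-1.6000, 0.1000, 0.4000)
τ = (-0.1000, -0.0300, 0.1800)

rate change Δω = (-0.49450000, -0.10840000, 0.45825000)
I·α + gyro = (-0.1000, -0.0300, 0.1800)
Δv = v₁−v₀ = (-0.16000000, 0.01000000, 0.04000000)
applied force F = (-1.6000, 0.1000, 0.4000)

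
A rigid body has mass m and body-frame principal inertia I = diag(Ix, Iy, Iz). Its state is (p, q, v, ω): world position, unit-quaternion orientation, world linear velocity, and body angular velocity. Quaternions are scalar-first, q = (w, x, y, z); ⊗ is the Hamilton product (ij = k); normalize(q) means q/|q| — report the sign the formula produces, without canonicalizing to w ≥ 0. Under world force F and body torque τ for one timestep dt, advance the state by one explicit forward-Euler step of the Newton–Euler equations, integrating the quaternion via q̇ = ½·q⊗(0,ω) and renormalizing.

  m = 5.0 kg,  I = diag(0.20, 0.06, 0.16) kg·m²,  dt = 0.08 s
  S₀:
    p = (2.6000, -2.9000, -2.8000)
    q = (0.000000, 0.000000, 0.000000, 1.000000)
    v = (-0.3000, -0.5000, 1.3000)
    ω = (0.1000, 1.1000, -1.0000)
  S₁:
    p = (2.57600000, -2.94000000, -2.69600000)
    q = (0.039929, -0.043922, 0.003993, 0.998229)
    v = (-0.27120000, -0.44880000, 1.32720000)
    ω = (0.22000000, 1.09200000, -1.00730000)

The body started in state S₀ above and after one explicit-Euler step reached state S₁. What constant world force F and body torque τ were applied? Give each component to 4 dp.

F = (1.8000, 3.2000, 1.7000)
τ = (0.1900, -0.0100, -0.0300)

ω₁ − ω₀ = (0.12000000, -0.00800000, -0.00730000)
ω₀×(Iω₀) = (-0.1100, -0.0040, -0.0154)
τ = I·(Δω/dt) + ω₀×(Iω₀) = (0.1900, -0.0100, -0.0300)
velocity change Δv = (0.02880000, 0.05120000, 0.02720000)
F = m·Δv/dt = (1.8000, 3.2000, 1.7000)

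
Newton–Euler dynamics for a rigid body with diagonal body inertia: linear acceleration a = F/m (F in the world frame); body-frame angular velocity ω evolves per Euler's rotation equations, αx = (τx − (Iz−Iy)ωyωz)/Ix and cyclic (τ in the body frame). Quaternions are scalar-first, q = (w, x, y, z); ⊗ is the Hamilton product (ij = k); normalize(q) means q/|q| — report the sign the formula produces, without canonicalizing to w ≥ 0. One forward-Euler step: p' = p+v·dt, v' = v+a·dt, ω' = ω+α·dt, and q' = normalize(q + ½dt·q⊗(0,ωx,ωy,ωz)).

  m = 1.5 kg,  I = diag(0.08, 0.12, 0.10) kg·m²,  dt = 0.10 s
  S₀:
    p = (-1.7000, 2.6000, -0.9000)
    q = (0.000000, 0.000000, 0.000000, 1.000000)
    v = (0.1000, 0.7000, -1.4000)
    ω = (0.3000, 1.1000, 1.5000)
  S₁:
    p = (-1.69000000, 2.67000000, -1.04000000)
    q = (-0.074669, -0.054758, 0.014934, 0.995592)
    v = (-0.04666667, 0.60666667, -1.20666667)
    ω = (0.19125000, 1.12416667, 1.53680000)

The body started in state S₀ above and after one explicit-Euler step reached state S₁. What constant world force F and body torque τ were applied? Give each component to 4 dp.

F = (-2.2000, -1.4000, 2.9000)
τ = (-0.1200, 0.0200, 0.0500)

v₁ − v₀ = (-0.14666667, -0.09333333, 0.19333333)
m·(v₁−v₀)/dt = (-2.2000, -1.4000, 2.9000)
Δω = ω₁−ω₀ = (-0.10875000, 0.02416667, 0.03680000)
gyro term ω₀×Iω₀ = (-0.0330, -0.0090, 0.0132)
I·α + gyro = (-0.1200, 0.0200, 0.0500)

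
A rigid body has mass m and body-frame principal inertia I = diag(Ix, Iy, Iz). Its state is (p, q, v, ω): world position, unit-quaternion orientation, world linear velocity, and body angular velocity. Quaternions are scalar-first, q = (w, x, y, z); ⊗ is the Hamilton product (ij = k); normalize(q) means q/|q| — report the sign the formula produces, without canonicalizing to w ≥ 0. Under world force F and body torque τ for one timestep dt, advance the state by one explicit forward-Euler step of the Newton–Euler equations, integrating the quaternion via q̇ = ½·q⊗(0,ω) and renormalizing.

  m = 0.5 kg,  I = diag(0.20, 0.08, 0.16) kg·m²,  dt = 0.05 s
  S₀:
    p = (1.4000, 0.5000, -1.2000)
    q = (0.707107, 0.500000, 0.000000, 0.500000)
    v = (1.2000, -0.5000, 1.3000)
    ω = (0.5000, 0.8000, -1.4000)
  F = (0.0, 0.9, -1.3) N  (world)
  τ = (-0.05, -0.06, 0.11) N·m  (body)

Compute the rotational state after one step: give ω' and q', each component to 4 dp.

gyro term ω×Iω = (-0.0896, -0.0280, -0.0480)
angular accel α = (0.1980, -0.4000, 0.9875)
new body rate ω' = (0.5099, 0.7800, -1.3506)
Hamilton product q⊗(0,ω) = (0.4500000, -0.0464465, 1.5156856, -0.5899498)
q' = normalize(q + ½dt·q⊗(0,ω)) = (0.7177, 0.4984, 0.0379, 0.4848)

ω' = (0.5099, 0.7800, -1.3506)
q' = (0.7177, 0.4984, 0.0379, 0.4848)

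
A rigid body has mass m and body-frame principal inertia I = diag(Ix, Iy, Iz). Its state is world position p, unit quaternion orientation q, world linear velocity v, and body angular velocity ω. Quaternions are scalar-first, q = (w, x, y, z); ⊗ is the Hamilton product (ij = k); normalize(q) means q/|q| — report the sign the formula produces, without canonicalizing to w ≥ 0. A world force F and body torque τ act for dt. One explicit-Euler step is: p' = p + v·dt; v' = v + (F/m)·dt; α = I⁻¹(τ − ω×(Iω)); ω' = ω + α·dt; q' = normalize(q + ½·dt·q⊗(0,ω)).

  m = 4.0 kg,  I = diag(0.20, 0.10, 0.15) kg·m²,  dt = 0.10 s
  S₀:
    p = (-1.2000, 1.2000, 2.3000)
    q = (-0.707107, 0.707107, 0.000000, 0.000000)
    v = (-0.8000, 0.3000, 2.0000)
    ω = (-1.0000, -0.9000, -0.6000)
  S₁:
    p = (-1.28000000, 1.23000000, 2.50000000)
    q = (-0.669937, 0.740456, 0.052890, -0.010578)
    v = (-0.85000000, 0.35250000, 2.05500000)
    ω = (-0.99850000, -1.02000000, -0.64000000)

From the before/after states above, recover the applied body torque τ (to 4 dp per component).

Δω = ω₁−ω₀ = (0.00150000, -0.12000000, -0.04000000)
precession coupling = (0.0270, 0.0300, -0.0900)
I·α + gyro = (0.0300, -0.0900, -0.1500)

τ = (0.0300, -0.0900, -0.1500)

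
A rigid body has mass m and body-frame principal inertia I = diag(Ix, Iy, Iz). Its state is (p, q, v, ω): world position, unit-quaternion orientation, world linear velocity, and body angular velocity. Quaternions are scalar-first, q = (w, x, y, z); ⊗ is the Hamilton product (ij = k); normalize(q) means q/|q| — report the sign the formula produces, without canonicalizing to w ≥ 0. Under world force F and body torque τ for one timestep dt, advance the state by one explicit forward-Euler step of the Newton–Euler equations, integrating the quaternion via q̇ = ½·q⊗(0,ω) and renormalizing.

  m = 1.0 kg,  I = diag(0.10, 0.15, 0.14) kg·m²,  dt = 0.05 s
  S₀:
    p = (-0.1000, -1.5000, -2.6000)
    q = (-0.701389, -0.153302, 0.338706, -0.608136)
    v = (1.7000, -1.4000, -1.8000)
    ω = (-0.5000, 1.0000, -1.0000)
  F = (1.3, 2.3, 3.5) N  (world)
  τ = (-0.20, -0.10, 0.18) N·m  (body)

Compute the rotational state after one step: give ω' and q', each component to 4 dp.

α = I⁻¹(τ − ω×Iω) = (-2.1000, -0.5333, 1.4643)
ω' = ω + α·dt = (-0.6050, 0.9733, -0.9268)
q⊗(0,ω) = (-1.0234930, 0.6201245, -0.5506230, 0.7174400)
updated quaternion q' = (-0.7265, -0.1377, 0.3247, -0.5898)

ω' = (-0.6050, 0.9733, -0.9268)
q' = (-0.7265, -0.1377, 0.3247, -0.5898)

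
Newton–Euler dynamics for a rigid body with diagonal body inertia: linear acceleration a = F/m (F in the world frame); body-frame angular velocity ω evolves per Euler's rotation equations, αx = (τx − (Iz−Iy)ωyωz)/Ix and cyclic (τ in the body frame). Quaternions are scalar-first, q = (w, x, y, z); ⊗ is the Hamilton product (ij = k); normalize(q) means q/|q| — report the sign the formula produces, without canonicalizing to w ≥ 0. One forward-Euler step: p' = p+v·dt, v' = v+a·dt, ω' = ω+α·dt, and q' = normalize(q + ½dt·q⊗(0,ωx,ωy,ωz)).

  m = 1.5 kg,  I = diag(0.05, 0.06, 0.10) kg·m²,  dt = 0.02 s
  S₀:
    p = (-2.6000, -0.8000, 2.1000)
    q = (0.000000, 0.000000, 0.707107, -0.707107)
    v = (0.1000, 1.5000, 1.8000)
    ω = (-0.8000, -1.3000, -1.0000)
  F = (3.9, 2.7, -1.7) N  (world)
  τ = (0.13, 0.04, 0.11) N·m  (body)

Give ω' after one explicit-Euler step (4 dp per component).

angular accel α = (1.5600, 1.3333, 0.9960)
ω + α·dt = (-0.7688, -1.2733, -0.9801)

ω' = (-0.7688, -1.2733, -0.9801)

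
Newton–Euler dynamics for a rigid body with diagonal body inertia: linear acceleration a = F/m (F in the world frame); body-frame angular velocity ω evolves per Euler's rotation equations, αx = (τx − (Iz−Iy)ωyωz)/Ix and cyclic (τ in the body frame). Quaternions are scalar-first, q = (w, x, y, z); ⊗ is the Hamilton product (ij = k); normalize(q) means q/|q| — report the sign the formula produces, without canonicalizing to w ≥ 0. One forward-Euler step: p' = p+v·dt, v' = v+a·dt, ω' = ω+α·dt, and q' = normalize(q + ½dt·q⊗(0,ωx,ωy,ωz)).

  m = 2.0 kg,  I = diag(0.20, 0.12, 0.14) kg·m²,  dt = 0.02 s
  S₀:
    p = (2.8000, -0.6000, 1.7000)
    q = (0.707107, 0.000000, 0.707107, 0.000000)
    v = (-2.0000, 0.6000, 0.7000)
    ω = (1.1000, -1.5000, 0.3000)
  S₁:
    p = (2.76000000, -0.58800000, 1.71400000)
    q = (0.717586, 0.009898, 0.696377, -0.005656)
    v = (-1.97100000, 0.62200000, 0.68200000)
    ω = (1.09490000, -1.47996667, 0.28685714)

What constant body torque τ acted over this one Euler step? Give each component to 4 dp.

τ = (-0.0600, 0.1400, 0.0400)

rate change Δω = (-0.00510000, 0.02003333, -0.01314286)
precession coupling = (-0.0090, 0.0198, 0.1320)
I·α + gyro = (-0.0600, 0.1400, 0.0400)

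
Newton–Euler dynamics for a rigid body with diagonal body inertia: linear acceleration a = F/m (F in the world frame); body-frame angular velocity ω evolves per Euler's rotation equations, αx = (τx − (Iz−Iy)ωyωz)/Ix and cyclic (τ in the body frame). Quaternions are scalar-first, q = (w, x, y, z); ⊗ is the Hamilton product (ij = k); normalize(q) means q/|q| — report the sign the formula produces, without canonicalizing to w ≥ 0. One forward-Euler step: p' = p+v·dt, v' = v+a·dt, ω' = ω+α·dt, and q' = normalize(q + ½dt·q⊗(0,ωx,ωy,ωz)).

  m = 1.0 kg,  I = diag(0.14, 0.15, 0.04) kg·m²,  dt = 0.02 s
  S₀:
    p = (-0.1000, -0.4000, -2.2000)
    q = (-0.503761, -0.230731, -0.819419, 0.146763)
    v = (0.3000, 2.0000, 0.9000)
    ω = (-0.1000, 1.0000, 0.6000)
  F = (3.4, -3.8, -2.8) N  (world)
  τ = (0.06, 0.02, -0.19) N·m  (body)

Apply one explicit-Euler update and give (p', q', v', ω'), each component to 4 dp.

p' = (-0.0940, -0.3600, -2.1820)
q' = (-0.4966, -0.2366, -0.8232, 0.1406)
v' = (0.3680, 1.9240, 0.8440)
ω' = (-0.0820, 1.0035, 0.5055)

linear accel F/m = (3.4000, -3.8000, -2.8000)
p + v·dt = (-0.0940, -0.3600, -2.1820)
v + (F/m)dt = (0.3680, 1.9240, 0.8440)
ω×(Iω) gyroscopic = (-0.0660, -0.0060, -0.0010)
α = I⁻¹(τ − ω×Iω) = (0.9000, 0.1733, -4.7250)
new body rate ω' = (-0.0820, 1.0035, 0.5055)
2q̇ = q⊗(0,ω) = (0.7082881, -0.5880383, -0.3799987, -0.6149295)
q + ½dt·q⊗(0,ω), renormalized = (-0.4966, -0.2366, -0.8232, 0.1406)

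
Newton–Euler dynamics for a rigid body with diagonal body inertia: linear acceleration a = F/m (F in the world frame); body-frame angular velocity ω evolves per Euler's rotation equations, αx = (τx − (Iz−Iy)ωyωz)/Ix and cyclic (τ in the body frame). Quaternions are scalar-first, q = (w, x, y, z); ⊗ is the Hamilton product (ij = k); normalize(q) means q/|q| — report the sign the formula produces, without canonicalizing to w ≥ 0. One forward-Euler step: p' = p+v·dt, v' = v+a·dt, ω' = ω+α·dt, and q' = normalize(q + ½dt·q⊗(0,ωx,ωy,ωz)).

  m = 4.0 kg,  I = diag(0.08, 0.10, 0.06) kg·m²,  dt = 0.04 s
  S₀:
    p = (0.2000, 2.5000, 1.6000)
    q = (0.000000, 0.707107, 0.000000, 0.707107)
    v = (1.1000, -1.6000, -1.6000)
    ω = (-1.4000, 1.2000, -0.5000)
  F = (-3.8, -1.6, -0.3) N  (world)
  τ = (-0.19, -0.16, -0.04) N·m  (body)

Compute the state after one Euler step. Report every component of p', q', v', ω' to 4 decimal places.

p' = (0.2440, 2.4360, 1.5360)
q' = (0.0269, 0.6896, -0.0127, 0.7235)
v' = (1.0620, -1.6160, -1.6030)
ω' = (-1.5070, 1.1304, -0.5043)

a = (-0.9500, -0.4000, -0.0750)
p' = p + v·dt = (0.2440, 2.4360, 1.5360)
v' = v + a·dt = (1.0620, -1.6160, -1.6030)
α = I⁻¹(τ − ω×Iω) = (-2.6750, -1.7400, -0.1067)
ω + α·dt = (-1.5070, 1.1304, -0.5043)
q⊗(0,ω) = (1.3435033, -0.8485284, -0.6363963, 0.8485284)
q' = normalize(q + ½dt·q⊗(0,ω)) = (0.0269, 0.6896, -0.0127, 0.7235)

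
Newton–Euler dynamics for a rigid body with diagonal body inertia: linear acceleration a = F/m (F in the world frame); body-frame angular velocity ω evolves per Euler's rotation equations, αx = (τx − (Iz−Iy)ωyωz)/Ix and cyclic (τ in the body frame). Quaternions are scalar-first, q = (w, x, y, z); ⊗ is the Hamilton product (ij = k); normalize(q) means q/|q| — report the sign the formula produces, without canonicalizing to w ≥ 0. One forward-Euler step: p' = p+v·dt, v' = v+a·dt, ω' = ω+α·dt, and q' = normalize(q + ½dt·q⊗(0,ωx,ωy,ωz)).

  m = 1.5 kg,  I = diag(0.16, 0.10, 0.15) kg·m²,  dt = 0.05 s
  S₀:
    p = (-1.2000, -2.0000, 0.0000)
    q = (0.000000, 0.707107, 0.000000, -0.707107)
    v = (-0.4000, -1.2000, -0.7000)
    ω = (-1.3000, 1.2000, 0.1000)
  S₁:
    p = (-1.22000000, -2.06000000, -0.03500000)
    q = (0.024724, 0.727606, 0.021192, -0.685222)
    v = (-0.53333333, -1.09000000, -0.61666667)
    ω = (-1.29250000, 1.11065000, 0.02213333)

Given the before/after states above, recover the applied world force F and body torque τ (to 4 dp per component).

ω₁ − ω₀ = (0.00750000, -0.08935000, -0.07786667)
ω₀×(Iω₀) = (0.0060, -0.0013, 0.0936)
τ = I·(Δω/dt) + ω₀×(Iω₀) = (0.0300, -0.1800, -0.1400)
velocity change Δv = (-0.13333333, 0.11000000, 0.08333333)
m·(v₁−v₀)/dt = (-4.0000, 3.3000, 2.5000)

F = (-4.0000, 3.3000, 2.5000)
τ = (0.0300, -0.1800, -0.1400)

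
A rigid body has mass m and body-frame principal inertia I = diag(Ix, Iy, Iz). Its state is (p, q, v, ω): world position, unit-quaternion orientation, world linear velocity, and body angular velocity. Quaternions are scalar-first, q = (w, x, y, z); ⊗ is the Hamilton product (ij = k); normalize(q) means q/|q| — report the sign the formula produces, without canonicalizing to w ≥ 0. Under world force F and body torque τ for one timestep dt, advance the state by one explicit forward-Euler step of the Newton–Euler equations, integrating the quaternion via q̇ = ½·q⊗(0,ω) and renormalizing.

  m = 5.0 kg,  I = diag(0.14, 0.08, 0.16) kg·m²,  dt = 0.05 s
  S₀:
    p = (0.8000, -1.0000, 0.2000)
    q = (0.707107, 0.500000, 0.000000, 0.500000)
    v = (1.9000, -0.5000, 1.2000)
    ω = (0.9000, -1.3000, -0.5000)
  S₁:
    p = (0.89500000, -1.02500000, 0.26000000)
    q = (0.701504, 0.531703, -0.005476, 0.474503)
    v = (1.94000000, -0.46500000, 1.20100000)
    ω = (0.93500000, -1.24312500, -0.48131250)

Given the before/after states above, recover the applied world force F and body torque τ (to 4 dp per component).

F = (4.0000, 3.5000, 0.1000)
τ = (0.1500, 0.1000, 0.1300)

rate change Δω = (0.03500000, 0.05687500, 0.01868750)
gyro term ω₀×Iω₀ = (0.0520, 0.0090, 0.0702)
τ = I·(Δω/dt) + ω₀×(Iω₀) = (0.1500, 0.1000, 0.1300)
Δv = v₁−v₀ = (0.04000000, 0.03500000, 0.00100000)
applied force F = (4.0000, 3.5000, 0.1000)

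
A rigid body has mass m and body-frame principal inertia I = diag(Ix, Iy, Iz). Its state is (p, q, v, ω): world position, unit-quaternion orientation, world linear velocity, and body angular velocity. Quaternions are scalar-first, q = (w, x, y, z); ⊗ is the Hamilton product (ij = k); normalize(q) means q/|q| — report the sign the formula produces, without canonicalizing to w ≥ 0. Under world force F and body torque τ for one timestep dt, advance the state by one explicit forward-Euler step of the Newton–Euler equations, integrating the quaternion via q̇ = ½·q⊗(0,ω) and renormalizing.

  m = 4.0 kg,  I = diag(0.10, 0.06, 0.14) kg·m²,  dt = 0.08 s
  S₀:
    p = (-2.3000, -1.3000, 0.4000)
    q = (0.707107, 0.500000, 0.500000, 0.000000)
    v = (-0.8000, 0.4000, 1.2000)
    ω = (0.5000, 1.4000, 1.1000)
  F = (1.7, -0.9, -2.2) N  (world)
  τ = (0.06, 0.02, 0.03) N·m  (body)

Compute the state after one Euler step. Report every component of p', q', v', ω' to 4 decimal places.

p' = (-2.3640, -1.2680, 0.4960)
q' = (0.6673, 0.5347, 0.5162, 0.0490)
v' = (-0.7660, 0.3820, 1.1560)
ω' = (0.4494, 1.4560, 1.1331)

(τ − ω×Iω)/I = (-0.6320, 0.7000, 0.4143)
ω + α·dt = (0.4494, 1.4560, 1.1331)
Hamilton product q⊗(0,ω) = (-0.9500000, 0.9035535, 0.4399498, 1.2278177)
q + ½dt·q⊗(0,ω), renormalized = (0.6673, 0.5347, 0.5162, 0.0490)
linear accel F/m = (0.4250, -0.2250, -0.5500)
new position p' = (-2.3640, -1.2680, 0.4960)
v + (F/m)dt = (-0.7660, 0.3820, 1.1560)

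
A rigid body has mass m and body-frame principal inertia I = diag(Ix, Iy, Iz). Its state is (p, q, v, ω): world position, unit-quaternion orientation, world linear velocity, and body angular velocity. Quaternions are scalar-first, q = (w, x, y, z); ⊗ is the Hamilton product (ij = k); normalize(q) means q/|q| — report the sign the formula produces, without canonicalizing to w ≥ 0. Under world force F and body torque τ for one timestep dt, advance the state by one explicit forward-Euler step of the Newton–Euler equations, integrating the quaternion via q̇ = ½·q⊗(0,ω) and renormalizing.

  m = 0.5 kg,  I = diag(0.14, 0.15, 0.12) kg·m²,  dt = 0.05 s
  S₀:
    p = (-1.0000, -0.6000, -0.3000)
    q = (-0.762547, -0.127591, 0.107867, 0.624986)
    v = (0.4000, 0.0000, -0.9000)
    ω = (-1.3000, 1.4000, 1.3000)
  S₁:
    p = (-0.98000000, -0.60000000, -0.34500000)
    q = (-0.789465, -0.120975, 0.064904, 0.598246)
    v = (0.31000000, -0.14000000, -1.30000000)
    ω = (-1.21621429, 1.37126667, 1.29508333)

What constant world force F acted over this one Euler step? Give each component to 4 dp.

F = (-0.9000, -1.4000, -4.0000)

velocity change Δv = (-0.09000000, -0.14000000, -0.40000000)
m·(v₁−v₀)/dt = (-0.9000, -1.4000, -4.0000)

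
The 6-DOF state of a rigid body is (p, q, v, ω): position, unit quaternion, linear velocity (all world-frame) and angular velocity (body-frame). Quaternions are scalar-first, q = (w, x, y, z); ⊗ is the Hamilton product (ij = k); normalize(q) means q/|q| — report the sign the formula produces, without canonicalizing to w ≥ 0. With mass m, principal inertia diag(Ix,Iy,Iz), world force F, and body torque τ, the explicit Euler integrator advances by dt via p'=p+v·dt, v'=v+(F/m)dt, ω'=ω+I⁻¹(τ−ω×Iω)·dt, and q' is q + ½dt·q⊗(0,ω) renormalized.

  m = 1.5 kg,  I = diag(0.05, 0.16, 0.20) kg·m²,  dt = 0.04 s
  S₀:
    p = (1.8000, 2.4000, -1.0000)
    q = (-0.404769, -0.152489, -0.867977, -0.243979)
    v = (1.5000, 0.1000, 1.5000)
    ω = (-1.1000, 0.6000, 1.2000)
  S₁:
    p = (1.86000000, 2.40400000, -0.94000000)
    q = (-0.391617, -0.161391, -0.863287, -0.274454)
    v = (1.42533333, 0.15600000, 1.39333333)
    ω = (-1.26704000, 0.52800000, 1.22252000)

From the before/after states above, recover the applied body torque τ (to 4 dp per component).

rate change Δω = (-0.16704000, -0.07200000, 0.02252000)
ω₀×(Iω₀) = (0.0288, 0.1980, -0.0726)
applied torque τ = (-0.1800, -0.0900, 0.0400)

τ = (-0.1800, -0.0900, 0.0400)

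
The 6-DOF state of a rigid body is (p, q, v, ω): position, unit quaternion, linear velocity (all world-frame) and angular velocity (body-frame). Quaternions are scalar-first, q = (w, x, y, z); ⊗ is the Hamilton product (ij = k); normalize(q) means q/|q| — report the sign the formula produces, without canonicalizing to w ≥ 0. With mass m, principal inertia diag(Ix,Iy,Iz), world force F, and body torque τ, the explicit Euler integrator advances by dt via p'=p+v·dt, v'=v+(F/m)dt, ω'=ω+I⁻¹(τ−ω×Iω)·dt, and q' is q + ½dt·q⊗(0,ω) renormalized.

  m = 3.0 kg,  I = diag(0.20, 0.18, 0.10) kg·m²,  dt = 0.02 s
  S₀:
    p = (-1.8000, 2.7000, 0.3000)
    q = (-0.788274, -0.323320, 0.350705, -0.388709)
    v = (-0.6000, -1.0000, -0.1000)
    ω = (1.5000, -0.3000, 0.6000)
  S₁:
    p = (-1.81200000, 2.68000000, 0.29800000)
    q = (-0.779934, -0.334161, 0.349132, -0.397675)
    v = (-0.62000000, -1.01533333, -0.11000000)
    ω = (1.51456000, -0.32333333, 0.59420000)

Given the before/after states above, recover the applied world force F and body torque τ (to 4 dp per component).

F = (-3.0000, -2.3000, -1.5000)
τ = (0.1600, -0.1200, -0.0200)

Δω = ω₁−ω₀ = (0.01456000, -0.02333333, -0.00580000)
precession coupling = (0.0144, 0.0900, 0.0090)
applied torque τ = (0.1600, -0.1200, -0.0200)
velocity change Δv = (-0.02000000, -0.01533333, -0.01000000)
m·(v₁−v₀)/dt = (-3.0000, -2.3000, -1.5000)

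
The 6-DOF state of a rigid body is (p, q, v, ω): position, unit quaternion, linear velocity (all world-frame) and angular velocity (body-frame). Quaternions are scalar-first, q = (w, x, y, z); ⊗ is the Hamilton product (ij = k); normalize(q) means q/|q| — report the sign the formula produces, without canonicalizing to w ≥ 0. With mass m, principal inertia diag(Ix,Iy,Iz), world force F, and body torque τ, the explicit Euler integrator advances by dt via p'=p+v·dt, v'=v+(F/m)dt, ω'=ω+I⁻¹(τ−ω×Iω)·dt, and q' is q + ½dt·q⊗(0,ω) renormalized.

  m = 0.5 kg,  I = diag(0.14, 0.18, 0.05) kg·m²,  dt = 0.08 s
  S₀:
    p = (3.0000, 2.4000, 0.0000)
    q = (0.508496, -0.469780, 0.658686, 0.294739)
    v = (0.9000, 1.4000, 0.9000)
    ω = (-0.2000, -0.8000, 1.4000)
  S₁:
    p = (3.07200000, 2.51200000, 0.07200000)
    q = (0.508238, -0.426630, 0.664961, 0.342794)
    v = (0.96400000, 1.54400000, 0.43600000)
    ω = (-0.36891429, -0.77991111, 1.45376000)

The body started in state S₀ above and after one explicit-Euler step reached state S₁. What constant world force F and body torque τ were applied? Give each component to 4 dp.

F = (0.4000, 0.9000, -2.9000)
τ = (-0.1500, 0.0200, 0.0400)

ω₁ − ω₀ = (-0.16891429, 0.02008889, 0.05376000)
precession coupling = (0.1456, -0.0252, 0.0064)
I·α + gyro = (-0.1500, 0.0200, 0.0400)
Δv = v₁−v₀ = (0.06400000, 0.14400000, -0.46400000)
applied force F = (0.4000, 0.9000, -2.9000)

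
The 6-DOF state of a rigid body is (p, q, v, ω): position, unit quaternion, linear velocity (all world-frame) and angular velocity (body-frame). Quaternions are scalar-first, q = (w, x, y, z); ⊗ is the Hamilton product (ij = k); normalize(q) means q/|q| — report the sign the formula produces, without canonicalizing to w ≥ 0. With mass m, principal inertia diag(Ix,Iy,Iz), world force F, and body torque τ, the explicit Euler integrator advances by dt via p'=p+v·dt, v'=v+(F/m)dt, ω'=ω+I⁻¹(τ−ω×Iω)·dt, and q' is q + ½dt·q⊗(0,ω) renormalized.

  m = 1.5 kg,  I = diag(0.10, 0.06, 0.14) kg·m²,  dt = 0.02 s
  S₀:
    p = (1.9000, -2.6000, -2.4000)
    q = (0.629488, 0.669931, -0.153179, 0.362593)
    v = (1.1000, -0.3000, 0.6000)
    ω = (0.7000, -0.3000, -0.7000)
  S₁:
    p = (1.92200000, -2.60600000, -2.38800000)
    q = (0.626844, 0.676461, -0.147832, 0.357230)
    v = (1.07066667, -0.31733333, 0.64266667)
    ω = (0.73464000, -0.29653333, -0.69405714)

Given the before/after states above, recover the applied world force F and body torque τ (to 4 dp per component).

rate change Δω = (0.03464000, 0.00346667, 0.00594286)
ω₀×(Iω₀) = (0.0168, 0.0196, 0.0084)
I·α + gyro = (0.1900, 0.0300, 0.0500)
v₁ − v₀ = (-0.02933333, -0.01733333, 0.04266667)
m·(v₁−v₀)/dt = (-2.2000, -1.3000, 3.2000)

F = (-2.2000, -1.3000, 3.2000)
τ = (0.1900, 0.0300, 0.0500)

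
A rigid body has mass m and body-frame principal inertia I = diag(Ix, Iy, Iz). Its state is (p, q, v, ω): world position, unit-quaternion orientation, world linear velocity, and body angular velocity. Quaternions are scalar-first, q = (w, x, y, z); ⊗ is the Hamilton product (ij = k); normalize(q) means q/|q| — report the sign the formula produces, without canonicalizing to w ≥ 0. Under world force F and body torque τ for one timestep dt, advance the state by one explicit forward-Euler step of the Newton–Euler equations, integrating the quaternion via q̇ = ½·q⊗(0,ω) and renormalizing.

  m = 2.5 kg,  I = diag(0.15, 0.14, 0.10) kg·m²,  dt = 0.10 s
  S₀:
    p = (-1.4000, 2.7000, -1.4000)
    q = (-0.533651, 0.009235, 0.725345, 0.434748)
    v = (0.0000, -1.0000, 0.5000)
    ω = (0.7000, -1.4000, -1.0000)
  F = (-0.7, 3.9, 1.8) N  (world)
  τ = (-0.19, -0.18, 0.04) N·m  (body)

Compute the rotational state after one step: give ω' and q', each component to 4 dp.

ω' = (0.6107, -1.5036, -0.9698)
q' = (-0.4595, -0.0152, 0.7750, 0.4335)

(τ − ω×Iω)/I = (-0.8933, -1.0357, 0.3020)
new body rate ω' = (0.6107, -1.5036, -0.9698)
q⊗(0,ω) = (1.4437665, -0.4902535, 1.0606700, 0.0129805)
q' = normalize(q + ½dt·q⊗(0,ω)) = (-0.4595, -0.0152, 0.7750, 0.4335)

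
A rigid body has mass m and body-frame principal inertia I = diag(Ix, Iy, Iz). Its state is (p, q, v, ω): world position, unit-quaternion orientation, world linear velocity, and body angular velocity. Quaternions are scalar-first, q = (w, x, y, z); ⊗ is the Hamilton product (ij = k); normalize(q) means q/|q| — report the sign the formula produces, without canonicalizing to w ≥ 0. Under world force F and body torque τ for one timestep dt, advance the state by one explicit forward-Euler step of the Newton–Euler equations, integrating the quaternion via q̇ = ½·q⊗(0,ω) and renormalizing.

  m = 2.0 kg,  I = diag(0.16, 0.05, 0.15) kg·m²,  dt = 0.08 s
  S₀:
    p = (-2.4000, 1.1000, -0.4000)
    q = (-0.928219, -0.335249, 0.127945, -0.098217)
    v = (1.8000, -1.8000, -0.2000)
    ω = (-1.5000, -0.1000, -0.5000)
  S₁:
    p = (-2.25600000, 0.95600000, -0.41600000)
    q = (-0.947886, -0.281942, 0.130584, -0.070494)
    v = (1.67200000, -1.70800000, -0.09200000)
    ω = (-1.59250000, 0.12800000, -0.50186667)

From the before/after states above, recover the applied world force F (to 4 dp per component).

Δv = v₁−v₀ = (-0.12800000, 0.09200000, 0.10800000)
F = m·Δv/dt = (-3.2000, 2.3000, 2.7000)

F = (-3.2000, 2.3000, 2.7000)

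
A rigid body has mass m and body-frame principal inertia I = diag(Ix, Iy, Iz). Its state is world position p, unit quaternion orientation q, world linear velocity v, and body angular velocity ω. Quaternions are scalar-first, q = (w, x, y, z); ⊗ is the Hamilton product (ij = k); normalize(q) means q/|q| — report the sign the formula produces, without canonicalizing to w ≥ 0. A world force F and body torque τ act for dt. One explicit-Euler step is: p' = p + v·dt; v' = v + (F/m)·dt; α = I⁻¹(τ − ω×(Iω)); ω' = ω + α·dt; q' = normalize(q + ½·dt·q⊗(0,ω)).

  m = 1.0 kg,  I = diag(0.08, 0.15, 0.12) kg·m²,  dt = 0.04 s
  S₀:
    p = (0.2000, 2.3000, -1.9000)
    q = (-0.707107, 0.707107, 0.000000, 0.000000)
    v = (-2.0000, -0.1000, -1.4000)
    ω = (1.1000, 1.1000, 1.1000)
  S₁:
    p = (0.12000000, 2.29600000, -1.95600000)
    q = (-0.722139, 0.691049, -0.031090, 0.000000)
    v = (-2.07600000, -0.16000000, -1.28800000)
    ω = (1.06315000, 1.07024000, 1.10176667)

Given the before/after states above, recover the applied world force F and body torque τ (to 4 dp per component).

velocity change Δv = (-0.07600000, -0.06000000, 0.11200000)
F = m·Δv/dt = (-1.9000, -1.5000, 2.8000)
Δω = ω₁−ω₀ = (-0.03685000, -0.02976000, 0.00176667)
τ = I·(Δω/dt) + ω₀×(Iω₀) = (-0.1100, -0.1600, 0.0900)

F = (-1.9000, -1.5000, 2.8000)
τ = (-0.1100, -0.1600, 0.0900)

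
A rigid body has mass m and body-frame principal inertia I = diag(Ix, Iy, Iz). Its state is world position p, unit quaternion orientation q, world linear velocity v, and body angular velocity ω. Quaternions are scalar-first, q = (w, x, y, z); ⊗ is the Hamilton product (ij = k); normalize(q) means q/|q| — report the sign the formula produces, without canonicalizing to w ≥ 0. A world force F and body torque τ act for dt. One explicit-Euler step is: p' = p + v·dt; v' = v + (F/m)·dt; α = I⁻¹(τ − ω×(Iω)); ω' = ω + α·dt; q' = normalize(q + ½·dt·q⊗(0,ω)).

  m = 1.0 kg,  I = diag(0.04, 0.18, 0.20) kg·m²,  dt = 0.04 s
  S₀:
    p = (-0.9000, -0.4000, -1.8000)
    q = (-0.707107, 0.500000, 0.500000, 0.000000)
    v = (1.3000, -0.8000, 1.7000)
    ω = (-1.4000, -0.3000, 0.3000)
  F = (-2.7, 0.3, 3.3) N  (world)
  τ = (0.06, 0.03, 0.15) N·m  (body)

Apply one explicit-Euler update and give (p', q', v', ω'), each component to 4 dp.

p' = (-0.8480, -0.4320, -1.7320)
q' = (-0.6898, 0.5226, 0.5010, 0.0068)
v' = (1.1920, -0.7880, 1.8320)
ω' = (-1.3382, -0.3083, 0.3182)

linear accel F/m = (-2.7000, 0.3000, 3.3000)
p + v·dt = (-0.8480, -0.4320, -1.7320)
new velocity v' = (1.1920, -0.7880, 1.8320)
(τ − ω×Iω)/I = (1.5450, -0.2067, 0.4560)
new body rate ω' = (-1.3382, -0.3083, 0.3182)
Hamilton product q⊗(0,ω) = (0.8500000, 1.1399498, 0.0621321, 0.3378679)
q + ½dt·q⊗(0,ω), renormalized = (-0.6898, 0.5226, 0.5010, 0.0068)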